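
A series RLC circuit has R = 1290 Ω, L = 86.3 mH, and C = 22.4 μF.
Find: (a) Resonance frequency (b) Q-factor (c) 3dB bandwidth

Step 1 — Resonance condition Im(Z)=0 gives ω₀ = 1/√(LC).
Step 2 — ω₀ = 1/√(0.0863·2.24e-05) = 719.2 rad/s.
Step 3 — f₀ = ω₀/(2π) = 114.5 Hz.
Step 4 — Series Q: Q = ω₀L/R = 719.2·0.0863/1290 = 0.04812.
Step 5 — 3dB bandwidth: Δω = ω₀/Q = 1.495e+04 rad/s; BW = Δω/(2π) = 2379 Hz.

(a) f₀ = 114.5 Hz  (b) Q = 0.04812  (c) BW = 2379 Hz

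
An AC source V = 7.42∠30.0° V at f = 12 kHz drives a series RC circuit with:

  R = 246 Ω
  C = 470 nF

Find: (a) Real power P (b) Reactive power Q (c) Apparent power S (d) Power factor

Step 1 — Angular frequency: ω = 2π·f = 2π·1.2e+04 = 7.54e+04 rad/s.
Step 2 — Component impedances:
  R: Z = R = 246 Ω
  C: Z = 1/(jωC) = -j/(ω·C) = 0 - j28.22 Ω
Step 3 — Series combination: Z_total = R + C = 246 - j28.22 Ω = 247.6∠-6.5° Ω.
Step 4 — Source phasor: V = 7.42∠30.0° V = 6.426 + j3.71 V.
Step 5 — Current: I = V / Z = 0.02407 + j0.01784 A = 0.02997∠36.5° A.
Step 6 — Complex power: S = V·I* = 0.2209 - j0.02534 VA.
Step 7 — Real power: P = Re(S) = 0.2209 W.
Step 8 — Reactive power: Q = Im(S) = -0.02534 VAR.
Step 9 — Apparent power: |S| = 0.2223 VA.
Step 10 — Power factor: PF = P/|S| = 0.9935 (leading).

(a) P = 0.2209 W  (b) Q = -0.02534 VAR  (c) S = 0.2223 VA  (d) PF = 0.9935 (leading)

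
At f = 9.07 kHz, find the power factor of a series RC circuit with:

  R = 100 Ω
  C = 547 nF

Step 1 — Angular frequency: ω = 2π·f = 2π·9070 = 5.699e+04 rad/s.
Step 2 — Component impedances:
  R: Z = R = 100 Ω
  C: Z = 1/(jωC) = -j/(ω·C) = 0 - j32.08 Ω
Step 3 — Series combination: Z_total = R + C = 100 - j32.08 Ω = 105∠-17.8° Ω.
Step 4 — Power factor: PF = cos(φ) = Re(Z)/|Z| = 100/105.02 = 0.9522.
Step 5 — Type: Im(Z) = -32.08 ⇒ leading (phase φ = -17.8°).

PF = 0.9522 (leading, φ = -17.8°)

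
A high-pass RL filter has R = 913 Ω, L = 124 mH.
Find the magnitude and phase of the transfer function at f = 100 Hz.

Step 1 — Angular frequency: ω = 2π·100 = 628.3 rad/s.
Step 2 — Transfer function: H(jω) = jωL/(R + jωL).
Step 3 — Numerator jωL = j·77.91; denominator R + jωL = 913 + j77.91.
Step 4 — H = 0.00723 + j0.08472.
Step 5 — Magnitude: |H| = 0.08503 (-21.4 dB); phase: φ = 85.1°.

|H| = 0.08503 (-21.4 dB), φ = 85.1°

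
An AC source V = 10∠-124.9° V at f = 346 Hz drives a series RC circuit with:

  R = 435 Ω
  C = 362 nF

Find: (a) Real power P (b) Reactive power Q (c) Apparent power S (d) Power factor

Step 1 — Angular frequency: ω = 2π·f = 2π·346 = 2174 rad/s.
Step 2 — Component impedances:
  R: Z = R = 435 Ω
  C: Z = 1/(jωC) = -j/(ω·C) = 0 - j1271 Ω
Step 3 — Series combination: Z_total = R + C = 435 - j1271 Ω = 1343∠-71.1° Ω.
Step 4 — Source phasor: V = 10∠-124.9° V = -5.721 - j8.202 V.
Step 5 — Current: I = V / Z = 0.004398 - j0.006008 A = 0.007446∠-53.8° A.
Step 6 — Complex power: S = V·I* = 0.02412 - j0.07044 VA.
Step 7 — Real power: P = Re(S) = 0.02412 W.
Step 8 — Reactive power: Q = Im(S) = -0.07044 VAR.
Step 9 — Apparent power: |S| = 0.07446 VA.
Step 10 — Power factor: PF = P/|S| = 0.3239 (leading).

(a) P = 0.02412 W  (b) Q = -0.07044 VAR  (c) S = 0.07446 VA  (d) PF = 0.3239 (leading)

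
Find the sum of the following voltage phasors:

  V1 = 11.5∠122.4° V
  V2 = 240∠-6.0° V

Step 1 — Convert each phasor to rectangular form:
  V1 = 11.5·(cos(122.4°) + j·sin(122.4°)) = -6.162 + j9.71 V
  V2 = 240·(cos(-6.0°) + j·sin(-6.0°)) = 238.7 - j25.09 V
Step 2 — Sum components: V_total = 232.5 - j15.38 V.
Step 3 — Convert to polar: |V_total| = 233 V, ∠V_total = -3.8°.

V_total = 233∠-3.8° V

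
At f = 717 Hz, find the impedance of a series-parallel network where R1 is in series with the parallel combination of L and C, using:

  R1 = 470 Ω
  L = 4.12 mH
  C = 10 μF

Step 1 — Angular frequency: ω = 2π·f = 2π·717 = 4505 rad/s.
Step 2 — Component impedances:
  R1: Z = R = 470 Ω
  L: Z = jωL = j·4505·0.00412 = 0 + j18.56 Ω
  C: Z = 1/(jωC) = -j/(ω·C) = 0 - j22.2 Ω
Step 3 — Parallel branch: L || C = 1/(1/L + 1/C) = 0 + j113.3 Ω.
Step 4 — Series with R1: Z_total = R1 + (L || C) = 470 + j113.3 Ω = 483.5∠13.6° Ω.

Z = 470 + j113.3 Ω = 483.5∠13.6° Ω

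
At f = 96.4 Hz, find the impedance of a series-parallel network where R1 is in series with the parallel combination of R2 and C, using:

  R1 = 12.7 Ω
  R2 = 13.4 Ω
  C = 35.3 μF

Step 1 — Angular frequency: ω = 2π·f = 2π·96.4 = 605.7 rad/s.
Step 2 — Component impedances:
  R1: Z = R = 12.7 Ω
  R2: Z = R = 13.4 Ω
  C: Z = 1/(jωC) = -j/(ω·C) = 0 - j46.77 Ω
Step 3 — Parallel branch: R2 || C = 1/(1/R2 + 1/C) = 12.38 - j3.548 Ω.
Step 4 — Series with R1: Z_total = R1 + (R2 || C) = 25.08 - j3.548 Ω = 25.33∠-8.1° Ω.

Z = 25.08 - j3.548 Ω = 25.33∠-8.1° Ω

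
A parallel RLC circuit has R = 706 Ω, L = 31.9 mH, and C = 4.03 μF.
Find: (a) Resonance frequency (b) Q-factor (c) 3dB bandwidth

Step 1 — Resonance: ω₀ = 1/√(LC) = 1/√(0.0319·4.03e-06) = 2789 rad/s.
Step 2 — f₀ = ω₀/(2π) = 443.9 Hz.
Step 3 — Parallel Q: Q = R/(ω₀L) = 706/(2789·0.0319) = 7.935.
Step 4 — Bandwidth: Δω = ω₀/Q = 351.5 rad/s; BW = Δω/(2π) = 55.94 Hz.

(a) f₀ = 443.9 Hz  (b) Q = 7.935  (c) BW = 55.94 Hz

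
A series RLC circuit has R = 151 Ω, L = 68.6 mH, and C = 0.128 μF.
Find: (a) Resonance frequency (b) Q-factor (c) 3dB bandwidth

Step 1 — Resonance condition Im(Z)=0 gives ω₀ = 1/√(LC).
Step 2 — ω₀ = 1/√(0.0686·1.28e-07) = 1.067e+04 rad/s.
Step 3 — f₀ = ω₀/(2π) = 1698 Hz.
Step 4 — Series Q: Q = ω₀L/R = 1.067e+04·0.0686/151 = 4.848.
Step 5 — 3dB bandwidth: Δω = ω₀/Q = 2201 rad/s; BW = Δω/(2π) = 350.3 Hz.

(a) f₀ = 1698 Hz  (b) Q = 4.848  (c) BW = 350.3 Hz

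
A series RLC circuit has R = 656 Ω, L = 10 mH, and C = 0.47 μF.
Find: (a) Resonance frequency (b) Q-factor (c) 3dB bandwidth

Step 1 — Resonance condition Im(Z)=0 gives ω₀ = 1/√(LC).
Step 2 — ω₀ = 1/√(0.01·4.7e-07) = 1.459e+04 rad/s.
Step 3 — f₀ = ω₀/(2π) = 2322 Hz.
Step 4 — Series Q: Q = ω₀L/R = 1.459e+04·0.01/656 = 0.2224.
Step 5 — 3dB bandwidth: Δω = ω₀/Q = 6.56e+04 rad/s; BW = Δω/(2π) = 1.044e+04 Hz.

(a) f₀ = 2322 Hz  (b) Q = 0.2224  (c) BW = 1.044e+04 Hz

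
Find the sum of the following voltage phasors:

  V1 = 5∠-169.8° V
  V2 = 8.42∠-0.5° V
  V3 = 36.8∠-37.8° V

Step 1 — Convert each phasor to rectangular form:
  V1 = 5·(cos(-169.8°) + j·sin(-169.8°)) = -4.921 - j0.8854 V
  V2 = 8.42·(cos(-0.5°) + j·sin(-0.5°)) = 8.42 - j0.07348 V
  V3 = 36.8·(cos(-37.8°) + j·sin(-37.8°)) = 29.08 - j22.55 V
Step 2 — Sum components: V_total = 32.58 - j23.51 V.
Step 3 — Convert to polar: |V_total| = 40.18 V, ∠V_total = -35.8°.

V_total = 40.18∠-35.8° V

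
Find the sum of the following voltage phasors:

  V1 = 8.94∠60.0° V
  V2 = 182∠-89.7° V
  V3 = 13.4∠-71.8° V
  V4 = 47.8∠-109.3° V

Step 1 — Convert each phasor to rectangular form:
  V1 = 8.94·(cos(60.0°) + j·sin(60.0°)) = 4.47 + j7.742 V
  V2 = 182·(cos(-89.7°) + j·sin(-89.7°)) = 0.9529 - j182 V
  V3 = 13.4·(cos(-71.8°) + j·sin(-71.8°)) = 4.185 - j12.73 V
  V4 = 47.8·(cos(-109.3°) + j·sin(-109.3°)) = -15.8 - j45.11 V
Step 2 — Sum components: V_total = -6.19 - j232.1 V.
Step 3 — Convert to polar: |V_total| = 232.2 V, ∠V_total = -91.5°.

V_total = 232.2∠-91.5° V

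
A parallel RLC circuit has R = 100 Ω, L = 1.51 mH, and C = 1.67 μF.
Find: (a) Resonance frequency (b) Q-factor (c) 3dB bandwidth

Step 1 — Resonance: ω₀ = 1/√(LC) = 1/√(0.00151·1.67e-06) = 1.991e+04 rad/s.
Step 2 — f₀ = ω₀/(2π) = 3169 Hz.
Step 3 — Parallel Q: Q = R/(ω₀L) = 100/(1.991e+04·0.00151) = 3.326.
Step 4 — Bandwidth: Δω = ω₀/Q = 5988 rad/s; BW = Δω/(2π) = 953 Hz.

(a) f₀ = 3169 Hz  (b) Q = 3.326  (c) BW = 953 Hz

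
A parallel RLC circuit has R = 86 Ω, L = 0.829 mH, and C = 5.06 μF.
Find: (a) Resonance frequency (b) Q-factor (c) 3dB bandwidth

Step 1 — Resonance: ω₀ = 1/√(LC) = 1/√(0.000829·5.06e-06) = 1.544e+04 rad/s.
Step 2 — f₀ = ω₀/(2π) = 2457 Hz.
Step 3 — Parallel Q: Q = R/(ω₀L) = 86/(1.544e+04·0.000829) = 6.719.
Step 4 — Bandwidth: Δω = ω₀/Q = 2298 rad/s; BW = Δω/(2π) = 365.7 Hz.

(a) f₀ = 2457 Hz  (b) Q = 6.719  (c) BW = 365.7 Hz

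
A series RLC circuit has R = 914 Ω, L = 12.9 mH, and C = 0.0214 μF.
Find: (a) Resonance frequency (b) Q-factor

Step 1 — Resonance condition Im(Z)=0 gives ω₀ = 1/√(LC).
Step 2 — ω₀ = 1/√(0.0129·2.14e-08) = 6.019e+04 rad/s.
Step 3 — f₀ = ω₀/(2π) = 9579 Hz.
Step 4 — Series Q: Q = ω₀L/R = 6.019e+04·0.0129/914 = 0.8495.

(a) f₀ = 9579 Hz  (b) Q = 0.8495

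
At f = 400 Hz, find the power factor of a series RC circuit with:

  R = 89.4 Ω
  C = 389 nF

Step 1 — Angular frequency: ω = 2π·f = 2π·400 = 2513 rad/s.
Step 2 — Component impedances:
  R: Z = R = 89.4 Ω
  C: Z = 1/(jωC) = -j/(ω·C) = 0 - j1023 Ω
Step 3 — Series combination: Z_total = R + C = 89.4 - j1023 Ω = 1027∠-85.0° Ω.
Step 4 — Power factor: PF = cos(φ) = Re(Z)/|Z| = 89.4/1026.75 = 0.08707.
Step 5 — Type: Im(Z) = -1023 ⇒ leading (phase φ = -85.0°).

PF = 0.08707 (leading, φ = -85.0°)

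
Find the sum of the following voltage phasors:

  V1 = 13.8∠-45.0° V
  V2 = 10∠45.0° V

Step 1 — Convert each phasor to rectangular form:
  V1 = 13.8·(cos(-45.0°) + j·sin(-45.0°)) = 9.758 - j9.758 V
  V2 = 10·(cos(45.0°) + j·sin(45.0°)) = 7.071 + j7.071 V
Step 2 — Sum components: V_total = 16.83 - j2.687 V.
Step 3 — Convert to polar: |V_total| = 17.04 V, ∠V_total = -9.1°.

V_total = 17.04∠-9.1° V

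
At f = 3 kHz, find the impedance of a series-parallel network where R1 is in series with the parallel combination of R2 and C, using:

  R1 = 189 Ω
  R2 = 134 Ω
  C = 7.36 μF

Step 1 — Angular frequency: ω = 2π·f = 2π·3000 = 1.885e+04 rad/s.
Step 2 — Component impedances:
  R1: Z = R = 189 Ω
  R2: Z = R = 134 Ω
  C: Z = 1/(jωC) = -j/(ω·C) = 0 - j7.208 Ω
Step 3 — Parallel branch: R2 || C = 1/(1/R2 + 1/C) = 0.3866 - j7.187 Ω.
Step 4 — Series with R1: Z_total = R1 + (R2 || C) = 189.4 - j7.187 Ω = 189.5∠-2.2° Ω.

Z = 189.4 - j7.187 Ω = 189.5∠-2.2° Ω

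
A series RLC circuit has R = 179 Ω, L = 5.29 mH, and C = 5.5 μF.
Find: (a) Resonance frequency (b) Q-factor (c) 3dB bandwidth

Step 1 — Resonance: ω₀ = 1/√(LC) = 1/√(0.00529·5.5e-06) = 5863 rad/s.
Step 2 — f₀ = ω₀/(2π) = 933.1 Hz.
Step 3 — Series Q: Q = ω₀L/R = 5863·0.00529/179 = 0.1733.
Step 4 — Bandwidth: Δω = ω₀/Q = 3.384e+04 rad/s; BW = Δω/(2π) = 5385 Hz.

(a) f₀ = 933.1 Hz  (b) Q = 0.1733  (c) BW = 5385 Hz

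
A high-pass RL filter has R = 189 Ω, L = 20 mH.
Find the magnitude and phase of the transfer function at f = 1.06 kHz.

Step 1 — Angular frequency: ω = 2π·1060 = 6660 rad/s.
Step 2 — Transfer function: H(jω) = jωL/(R + jωL).
Step 3 — Numerator jωL = j·133.2; denominator R + jωL = 189 + j133.2.
Step 4 — H = 0.3319 + j0.4709.
Step 5 — Magnitude: |H| = 0.5761 (-4.8 dB); phase: φ = 54.8°.

|H| = 0.5761 (-4.8 dB), φ = 54.8°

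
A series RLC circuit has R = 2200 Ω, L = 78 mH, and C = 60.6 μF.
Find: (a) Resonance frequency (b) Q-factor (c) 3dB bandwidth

Step 1 — Resonance: ω₀ = 1/√(LC) = 1/√(0.078·6.06e-05) = 460 rad/s.
Step 2 — f₀ = ω₀/(2π) = 73.2 Hz.
Step 3 — Series Q: Q = ω₀L/R = 460·0.078/2200 = 0.01631.
Step 4 — Bandwidth: Δω = ω₀/Q = 2.821e+04 rad/s; BW = Δω/(2π) = 4489 Hz.

(a) f₀ = 73.2 Hz  (b) Q = 0.01631  (c) BW = 4489 Hz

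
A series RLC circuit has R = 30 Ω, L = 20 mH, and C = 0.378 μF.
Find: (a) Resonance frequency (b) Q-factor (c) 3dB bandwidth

Step 1 — Resonance condition Im(Z)=0 gives ω₀ = 1/√(LC).
Step 2 — ω₀ = 1/√(0.02·3.78e-07) = 1.15e+04 rad/s.
Step 3 — f₀ = ω₀/(2π) = 1830 Hz.
Step 4 — Series Q: Q = ω₀L/R = 1.15e+04·0.02/30 = 7.667.
Step 5 — 3dB bandwidth: Δω = ω₀/Q = 1500 rad/s; BW = Δω/(2π) = 238.7 Hz.

(a) f₀ = 1830 Hz  (b) Q = 7.667  (c) BW = 238.7 Hz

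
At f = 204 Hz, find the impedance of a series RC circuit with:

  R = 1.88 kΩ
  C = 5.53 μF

Step 1 — Angular frequency: ω = 2π·f = 2π·204 = 1282 rad/s.
Step 2 — Component impedances:
  R: Z = R = 1880 Ω
  C: Z = 1/(jωC) = -j/(ω·C) = 0 - j141.1 Ω
Step 3 — Series combination: Z_total = R + C = 1880 - j141.1 Ω = 1885∠-4.3° Ω.

Z = 1880 - j141.1 Ω = 1885∠-4.3° Ω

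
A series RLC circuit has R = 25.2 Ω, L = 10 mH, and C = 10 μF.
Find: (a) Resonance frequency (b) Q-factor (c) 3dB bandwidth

Step 1 — Resonance: ω₀ = 1/√(LC) = 1/√(0.01·1e-05) = 3162 rad/s.
Step 2 — f₀ = ω₀/(2π) = 503.3 Hz.
Step 3 — Series Q: Q = ω₀L/R = 3162·0.01/25.2 = 1.255.
Step 4 — Bandwidth: Δω = ω₀/Q = 2520 rad/s; BW = Δω/(2π) = 401.1 Hz.

(a) f₀ = 503.3 Hz  (b) Q = 1.255  (c) BW = 401.1 Hz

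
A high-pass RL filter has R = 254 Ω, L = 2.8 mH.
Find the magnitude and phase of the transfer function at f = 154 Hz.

Step 1 — Angular frequency: ω = 2π·154 = 967.6 rad/s.
Step 2 — Transfer function: H(jω) = jωL/(R + jωL).
Step 3 — Numerator jωL = j·2.709; denominator R + jωL = 254 + j2.709.
Step 4 — H = 0.0001138 + j0.01067.
Step 5 — Magnitude: |H| = 0.01067 (-39.4 dB); phase: φ = 89.4°.

|H| = 0.01067 (-39.4 dB), φ = 89.4°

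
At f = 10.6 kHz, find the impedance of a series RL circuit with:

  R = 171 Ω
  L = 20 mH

Step 1 — Angular frequency: ω = 2π·f = 2π·1.06e+04 = 6.66e+04 rad/s.
Step 2 — Component impedances:
  R: Z = R = 171 Ω
  L: Z = jωL = j·6.66e+04·0.02 = 0 + j1332 Ω
Step 3 — Series combination: Z_total = R + L = 171 + j1332 Ω = 1343∠82.7° Ω.

Z = 171 + j1332 Ω = 1343∠82.7° Ω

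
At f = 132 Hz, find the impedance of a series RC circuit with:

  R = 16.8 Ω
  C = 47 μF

Step 1 — Angular frequency: ω = 2π·f = 2π·132 = 829.4 rad/s.
Step 2 — Component impedances:
  R: Z = R = 16.8 Ω
  C: Z = 1/(jωC) = -j/(ω·C) = 0 - j25.65 Ω
Step 3 — Series combination: Z_total = R + C = 16.8 - j25.65 Ω = 30.67∠-56.8° Ω.

Z = 16.8 - j25.65 Ω = 30.67∠-56.8° Ω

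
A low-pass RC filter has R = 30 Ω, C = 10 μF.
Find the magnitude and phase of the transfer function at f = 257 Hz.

Step 1 — Angular frequency: ω = 2π·257 = 1615 rad/s.
Step 2 — Transfer function: H(jω) = 1/(1 + jωRC).
Step 3 — Denominator: 1 + jωRC = 1 + j·1615·30·1e-05 = 1 + j0.4844.
Step 4 — H = 0.8099 - j0.3924.
Step 5 — Magnitude: |H| = 0.9 (-0.9 dB); phase: φ = -25.8°.

|H| = 0.9 (-0.9 dB), φ = -25.8°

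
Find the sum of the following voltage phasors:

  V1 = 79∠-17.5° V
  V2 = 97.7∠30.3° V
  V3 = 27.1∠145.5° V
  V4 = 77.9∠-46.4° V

Step 1 — Convert each phasor to rectangular form:
  V1 = 79·(cos(-17.5°) + j·sin(-17.5°)) = 75.34 - j23.76 V
  V2 = 97.7·(cos(30.3°) + j·sin(30.3°)) = 84.35 + j49.29 V
  V3 = 27.1·(cos(145.5°) + j·sin(145.5°)) = -22.33 + j15.35 V
  V4 = 77.9·(cos(-46.4°) + j·sin(-46.4°)) = 53.72 - j56.41 V
Step 2 — Sum components: V_total = 191.1 - j15.53 V.
Step 3 — Convert to polar: |V_total| = 191.7 V, ∠V_total = -4.6°.

V_total = 191.7∠-4.6° V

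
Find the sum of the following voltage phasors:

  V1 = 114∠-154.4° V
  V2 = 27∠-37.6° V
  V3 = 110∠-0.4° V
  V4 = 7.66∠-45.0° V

Step 1 — Convert each phasor to rectangular form:
  V1 = 114·(cos(-154.4°) + j·sin(-154.4°)) = -102.8 - j49.26 V
  V2 = 27·(cos(-37.6°) + j·sin(-37.6°)) = 21.39 - j16.47 V
  V3 = 110·(cos(-0.4°) + j·sin(-0.4°)) = 110 - j0.7679 V
  V4 = 7.66·(cos(-45.0°) + j·sin(-45.0°)) = 5.416 - j5.416 V
Step 2 — Sum components: V_total = 34 - j71.92 V.
Step 3 — Convert to polar: |V_total| = 79.55 V, ∠V_total = -64.7°.

V_total = 79.55∠-64.7° V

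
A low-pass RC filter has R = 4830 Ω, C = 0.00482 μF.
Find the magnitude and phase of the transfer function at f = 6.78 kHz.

Step 1 — Angular frequency: ω = 2π·6780 = 4.26e+04 rad/s.
Step 2 — Transfer function: H(jω) = 1/(1 + jωRC).
Step 3 — Denominator: 1 + jωRC = 1 + j·4.26e+04·4830·4.82e-09 = 1 + j0.9918.
Step 4 — H = 0.5041 - j0.5.
Step 5 — Magnitude: |H| = 0.71 (-3.0 dB); phase: φ = -44.8°.

|H| = 0.71 (-3.0 dB), φ = -44.8°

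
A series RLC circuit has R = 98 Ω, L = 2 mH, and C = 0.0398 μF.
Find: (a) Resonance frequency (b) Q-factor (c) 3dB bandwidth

Step 1 — Resonance: ω₀ = 1/√(LC) = 1/√(0.002·3.98e-08) = 1.121e+05 rad/s.
Step 2 — f₀ = ω₀/(2π) = 1.784e+04 Hz.
Step 3 — Series Q: Q = ω₀L/R = 1.121e+05·0.002/98 = 2.287.
Step 4 — Bandwidth: Δω = ω₀/Q = 4.9e+04 rad/s; BW = Δω/(2π) = 7799 Hz.

(a) f₀ = 1.784e+04 Hz  (b) Q = 2.287  (c) BW = 7799 Hz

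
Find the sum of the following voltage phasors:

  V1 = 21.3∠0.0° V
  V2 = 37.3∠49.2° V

Step 1 — Convert each phasor to rectangular form:
  V1 = 21.3·(cos(0.0°) + j·sin(0.0°)) = 21.3 V
  V2 = 37.3·(cos(49.2°) + j·sin(49.2°)) = 24.37 + j28.24 V
Step 2 — Sum components: V_total = 45.67 + j28.24 V.
Step 3 — Convert to polar: |V_total| = 53.7 V, ∠V_total = 31.7°.

V_total = 53.7∠31.7° V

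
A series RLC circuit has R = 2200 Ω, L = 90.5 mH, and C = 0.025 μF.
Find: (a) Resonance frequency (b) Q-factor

Step 1 — Resonance condition Im(Z)=0 gives ω₀ = 1/√(LC).
Step 2 — ω₀ = 1/√(0.0905·2.5e-08) = 2.102e+04 rad/s.
Step 3 — f₀ = ω₀/(2π) = 3346 Hz.
Step 4 — Series Q: Q = ω₀L/R = 2.102e+04·0.0905/2200 = 0.8648.

(a) f₀ = 3346 Hz  (b) Q = 0.8648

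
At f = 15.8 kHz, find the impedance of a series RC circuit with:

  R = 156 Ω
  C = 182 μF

Step 1 — Angular frequency: ω = 2π·f = 2π·1.58e+04 = 9.927e+04 rad/s.
Step 2 — Component impedances:
  R: Z = R = 156 Ω
  C: Z = 1/(jωC) = -j/(ω·C) = 0 - j0.05535 Ω
Step 3 — Series combination: Z_total = R + C = 156 - j0.05535 Ω = 156∠-0.0° Ω.

Z = 156 - j0.05535 Ω = 156∠-0.0° Ω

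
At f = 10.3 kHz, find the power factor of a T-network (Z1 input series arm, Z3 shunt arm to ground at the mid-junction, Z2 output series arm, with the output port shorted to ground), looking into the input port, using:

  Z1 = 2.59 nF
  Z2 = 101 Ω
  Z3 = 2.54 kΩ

Step 1 — Angular frequency: ω = 2π·f = 2π·1.03e+04 = 6.472e+04 rad/s.
Step 2 — Component impedances:
  Z1: Z = 1/(jωC) = -j/(ω·C) = 0 - j5966 Ω
  Z2: Z = R = 101 Ω
  Z3: Z = R = 2540 Ω
Step 3 — With the output port shorted to ground, the output series arm Z2 runs from the junction to ground; the shunt arm Z3 also runs from the junction to ground. They appear in parallel: Z3 || Z2 = 97.14 Ω.
Step 4 — Series with input arm Z1: Z_in = Z1 + (Z3 || Z2) = 97.14 - j5966 Ω = 5967∠-89.1° Ω.
Step 5 — Power factor: PF = cos(φ) = Re(Z)/|Z| = 97.14/5967 = 0.01628.
Step 6 — Type: Im(Z) = -5966 ⇒ leading (phase φ = -89.1°).

PF = 0.01628 (leading, φ = -89.1°)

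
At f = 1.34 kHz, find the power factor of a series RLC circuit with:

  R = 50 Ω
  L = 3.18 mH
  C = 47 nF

Step 1 — Angular frequency: ω = 2π·f = 2π·1340 = 8419 rad/s.
Step 2 — Component impedances:
  R: Z = R = 50 Ω
  L: Z = jωL = j·8419·0.00318 = 0 + j26.77 Ω
  C: Z = 1/(jωC) = -j/(ω·C) = 0 - j2527 Ω
Step 3 — Series combination: Z_total = R + L + C = 50 - j2500 Ω = 2501∠-88.9° Ω.
Step 4 — Power factor: PF = cos(φ) = Re(Z)/|Z| = 50/2501 = 0.01999.
Step 5 — Type: Im(Z) = -2500 ⇒ leading (phase φ = -88.9°).

PF = 0.01999 (leading, φ = -88.9°)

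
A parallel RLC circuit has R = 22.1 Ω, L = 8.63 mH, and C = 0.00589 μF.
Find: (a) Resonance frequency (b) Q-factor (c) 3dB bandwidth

Step 1 — Resonance: ω₀ = 1/√(LC) = 1/√(0.00863·5.89e-09) = 1.403e+05 rad/s.
Step 2 — f₀ = ω₀/(2π) = 2.232e+04 Hz.
Step 3 — Parallel Q: Q = R/(ω₀L) = 22.1/(1.403e+05·0.00863) = 0.01826.
Step 4 — Bandwidth: Δω = ω₀/Q = 7.682e+06 rad/s; BW = Δω/(2π) = 1.223e+06 Hz.

(a) f₀ = 2.232e+04 Hz  (b) Q = 0.01826  (c) BW = 1.223e+06 Hz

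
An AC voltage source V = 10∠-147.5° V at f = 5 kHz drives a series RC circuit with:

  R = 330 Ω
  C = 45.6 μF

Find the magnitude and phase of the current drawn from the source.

Step 1 — Angular frequency: ω = 2π·f = 2π·5000 = 3.142e+04 rad/s.
Step 2 — Component impedances:
  R: Z = R = 330 Ω
  C: Z = 1/(jωC) = -j/(ω·C) = 0 - j0.698 Ω
Step 3 — Series combination: Z_total = R + C = 330 - j0.698 Ω = 330∠-0.1° Ω.
Step 4 — Source phasor: V = 10∠-147.5° V = -8.434 - j5.373 V.
Step 5 — Ohm's law: I = V / Z_total = (-8.434 - j5.373) / (330 - j0.698) = -0.02552 - j0.01634 A.
Step 6 — Convert to polar: |I| = 0.0303 A, ∠I = -147.4°.

I = 0.0303∠-147.4° A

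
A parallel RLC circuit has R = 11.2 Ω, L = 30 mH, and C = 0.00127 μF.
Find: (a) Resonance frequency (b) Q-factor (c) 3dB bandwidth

Step 1 — Resonance: ω₀ = 1/√(LC) = 1/√(0.03·1.27e-09) = 1.62e+05 rad/s.
Step 2 — f₀ = ω₀/(2π) = 2.578e+04 Hz.
Step 3 — Parallel Q: Q = R/(ω₀L) = 11.2/(1.62e+05·0.03) = 0.002304.
Step 4 — Bandwidth: Δω = ω₀/Q = 7.03e+07 rad/s; BW = Δω/(2π) = 1.119e+07 Hz.

(a) f₀ = 2.578e+04 Hz  (b) Q = 0.002304  (c) BW = 1.119e+07 Hz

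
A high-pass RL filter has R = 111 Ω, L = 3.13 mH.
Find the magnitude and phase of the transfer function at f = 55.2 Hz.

Step 1 — Angular frequency: ω = 2π·55.2 = 346.8 rad/s.
Step 2 — Transfer function: H(jω) = jωL/(R + jωL).
Step 3 — Numerator jωL = j·1.086; denominator R + jωL = 111 + j1.086.
Step 4 — H = 9.564e-05 + j0.009779.
Step 5 — Magnitude: |H| = 0.00978 (-40.2 dB); phase: φ = 89.4°.

|H| = 0.00978 (-40.2 dB), φ = 89.4°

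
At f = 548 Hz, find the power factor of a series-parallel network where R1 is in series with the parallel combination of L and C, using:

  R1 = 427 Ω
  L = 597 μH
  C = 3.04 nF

Step 1 — Angular frequency: ω = 2π·f = 2π·548 = 3443 rad/s.
Step 2 — Component impedances:
  R1: Z = R = 427 Ω
  L: Z = jωL = j·3443·0.000597 = 0 + j2.056 Ω
  C: Z = 1/(jωC) = -j/(ω·C) = 0 - j9.554e+04 Ω
Step 3 — Parallel branch: L || C = 1/(1/L + 1/C) = 0 + j2.056 Ω.
Step 4 — Series with R1: Z_total = R1 + (L || C) = 427 + j2.056 Ω = 427∠0.3° Ω.
Step 5 — Power factor: PF = cos(φ) = Re(Z)/|Z| = 427/427 = 1.
Step 6 — Type: Im(Z) = 2.056 ⇒ lagging (phase φ = 0.3°).

PF = 1 (lagging, φ = 0.3°)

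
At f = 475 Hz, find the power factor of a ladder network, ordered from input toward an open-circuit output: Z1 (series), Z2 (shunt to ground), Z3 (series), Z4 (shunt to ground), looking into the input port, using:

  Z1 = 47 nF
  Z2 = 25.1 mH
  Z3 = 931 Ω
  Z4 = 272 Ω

Step 1 — Angular frequency: ω = 2π·f = 2π·475 = 2985 rad/s.
Step 2 — Component impedances:
  Z1: Z = 1/(jωC) = -j/(ω·C) = 0 - j7129 Ω
  Z2: Z = jωL = j·2985·0.0251 = 0 + j74.91 Ω
  Z3: Z = R = 931 Ω
  Z4: Z = R = 272 Ω
Step 3 — Ladder network (open output): work backward from the far end, alternating series and parallel combinations. Z_in = 4.647 - j7054 Ω = 7054∠-90.0° Ω.
Step 4 — Power factor: PF = cos(φ) = Re(Z)/|Z| = 4.6467/7054.4 = 0.0006587.
Step 5 — Type: Im(Z) = -7054 ⇒ leading (phase φ = -90.0°).

PF = 0.0006587 (leading, φ = -90.0°)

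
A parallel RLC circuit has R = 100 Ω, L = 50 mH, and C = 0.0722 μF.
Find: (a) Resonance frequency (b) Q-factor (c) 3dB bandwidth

Step 1 — Resonance: ω₀ = 1/√(LC) = 1/√(0.05·7.22e-08) = 1.664e+04 rad/s.
Step 2 — f₀ = ω₀/(2π) = 2649 Hz.
Step 3 — Parallel Q: Q = R/(ω₀L) = 100/(1.664e+04·0.05) = 0.1202.
Step 4 — Bandwidth: Δω = ω₀/Q = 1.385e+05 rad/s; BW = Δω/(2π) = 2.204e+04 Hz.

(a) f₀ = 2649 Hz  (b) Q = 0.1202  (c) BW = 2.204e+04 Hz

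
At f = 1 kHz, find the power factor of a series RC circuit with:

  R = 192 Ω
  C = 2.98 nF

Step 1 — Angular frequency: ω = 2π·f = 2π·1000 = 6283 rad/s.
Step 2 — Component impedances:
  R: Z = R = 192 Ω
  C: Z = 1/(jωC) = -j/(ω·C) = 0 - j5.341e+04 Ω
Step 3 — Series combination: Z_total = R + C = 192 - j5.341e+04 Ω = 5.341e+04∠-89.8° Ω.
Step 4 — Power factor: PF = cos(φ) = Re(Z)/|Z| = 192/5.341e+04 = 0.003595.
Step 5 — Type: Im(Z) = -5.341e+04 ⇒ leading (phase φ = -89.8°).

PF = 0.003595 (leading, φ = -89.8°)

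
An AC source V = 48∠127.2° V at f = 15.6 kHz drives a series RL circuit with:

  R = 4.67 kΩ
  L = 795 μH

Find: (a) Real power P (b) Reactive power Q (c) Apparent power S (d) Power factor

Step 1 — Angular frequency: ω = 2π·f = 2π·1.56e+04 = 9.802e+04 rad/s.
Step 2 — Component impedances:
  R: Z = R = 4670 Ω
  L: Z = jωL = j·9.802e+04·0.000795 = 0 + j77.92 Ω
Step 3 — Series combination: Z_total = R + L = 4670 + j77.92 Ω = 4671∠1.0° Ω.
Step 4 — Source phasor: V = 48∠127.2° V = -29.02 + j38.23 V.
Step 5 — Current: I = V / Z = -0.006076 + j0.008288 A = 0.01028∠126.2° A.
Step 6 — Complex power: S = V·I* = 0.4932 + j0.00823 VA.
Step 7 — Real power: P = Re(S) = 0.4932 W.
Step 8 — Reactive power: Q = Im(S) = 0.00823 VAR.
Step 9 — Apparent power: |S| = 0.4933 VA.
Step 10 — Power factor: PF = P/|S| = 0.9999 (lagging).

(a) P = 0.4932 W  (b) Q = 0.00823 VAR  (c) S = 0.4933 VA  (d) PF = 0.9999 (lagging)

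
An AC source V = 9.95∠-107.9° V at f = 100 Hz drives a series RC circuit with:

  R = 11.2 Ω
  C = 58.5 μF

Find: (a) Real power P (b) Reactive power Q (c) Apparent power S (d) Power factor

Step 1 — Angular frequency: ω = 2π·f = 2π·100 = 628.3 rad/s.
Step 2 — Component impedances:
  R: Z = R = 11.2 Ω
  C: Z = 1/(jωC) = -j/(ω·C) = 0 - j27.21 Ω
Step 3 — Series combination: Z_total = R + C = 11.2 - j27.21 Ω = 29.42∠-67.6° Ω.
Step 4 — Source phasor: V = 9.95∠-107.9° V = -3.058 - j9.468 V.
Step 5 — Current: I = V / Z = 0.258 - j0.2186 A = 0.3382∠-40.3° A.
Step 6 — Complex power: S = V·I* = 1.281 - j3.112 VA.
Step 7 — Real power: P = Re(S) = 1.281 W.
Step 8 — Reactive power: Q = Im(S) = -3.112 VAR.
Step 9 — Apparent power: |S| = 3.365 VA.
Step 10 — Power factor: PF = P/|S| = 0.3807 (leading).

(a) P = 1.281 W  (b) Q = -3.112 VAR  (c) S = 3.365 VA  (d) PF = 0.3807 (leading)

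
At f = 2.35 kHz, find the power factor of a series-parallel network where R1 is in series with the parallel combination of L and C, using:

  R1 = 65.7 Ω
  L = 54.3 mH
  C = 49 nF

Step 1 — Angular frequency: ω = 2π·f = 2π·2350 = 1.477e+04 rad/s.
Step 2 — Component impedances:
  R1: Z = R = 65.7 Ω
  L: Z = jωL = j·1.477e+04·0.0543 = 0 + j801.8 Ω
  C: Z = 1/(jωC) = -j/(ω·C) = 0 - j1382 Ω
Step 3 — Parallel branch: L || C = 1/(1/L + 1/C) = 0 + j1909 Ω.
Step 4 — Series with R1: Z_total = R1 + (L || C) = 65.7 + j1909 Ω = 1910∠88.0° Ω.
Step 5 — Power factor: PF = cos(φ) = Re(Z)/|Z| = 65.7/1910.5 = 0.03439.
Step 6 — Type: Im(Z) = 1909 ⇒ lagging (phase φ = 88.0°).

PF = 0.03439 (lagging, φ = 88.0°)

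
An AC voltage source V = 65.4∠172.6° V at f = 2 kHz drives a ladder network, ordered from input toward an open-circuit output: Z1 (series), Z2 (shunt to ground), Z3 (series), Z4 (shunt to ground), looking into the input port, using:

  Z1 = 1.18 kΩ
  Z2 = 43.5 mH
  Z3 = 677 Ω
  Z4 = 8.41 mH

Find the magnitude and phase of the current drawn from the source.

Step 1 — Angular frequency: ω = 2π·f = 2π·2000 = 1.257e+04 rad/s.
Step 2 — Component impedances:
  Z1: Z = R = 1180 Ω
  Z2: Z = jωL = j·1.257e+04·0.0435 = 0 + j546.6 Ω
  Z3: Z = R = 677 Ω
  Z4: Z = jωL = j·1.257e+04·0.00841 = 0 + j105.7 Ω
Step 3 — Ladder network (open output): work backward from the far end, alternating series and parallel combinations. Z_in = 1409 + j326.1 Ω = 1446∠13.0° Ω.
Step 4 — Source phasor: V = 65.4∠172.6° V = -64.86 + j8.423 V.
Step 5 — Ohm's law: I = V / Z_total = (-64.86 + j8.423) / (1409 + j326.1) = -0.04238 + j0.01579 A.
Step 6 — Convert to polar: |I| = 0.04522 A, ∠I = 159.6°.

I = 0.04522∠159.6° A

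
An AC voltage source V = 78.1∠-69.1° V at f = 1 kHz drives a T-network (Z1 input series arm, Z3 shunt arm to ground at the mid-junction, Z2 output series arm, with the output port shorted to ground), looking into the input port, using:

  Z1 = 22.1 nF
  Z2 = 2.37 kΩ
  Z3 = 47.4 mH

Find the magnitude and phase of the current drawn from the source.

Step 1 — Angular frequency: ω = 2π·f = 2π·1000 = 6283 rad/s.
Step 2 — Component impedances:
  Z1: Z = 1/(jωC) = -j/(ω·C) = 0 - j7202 Ω
  Z2: Z = R = 2370 Ω
  Z3: Z = jωL = j·6283·0.0474 = 0 + j297.8 Ω
Step 3 — With the output port shorted to ground, the output series arm Z2 runs from the junction to ground; the shunt arm Z3 also runs from the junction to ground. They appear in parallel: Z3 || Z2 = 36.84 + j293.2 Ω.
Step 4 — Series with input arm Z1: Z_in = Z1 + (Z3 || Z2) = 36.84 - j6908 Ω = 6908∠-89.7° Ω.
Step 5 — Source phasor: V = 78.1∠-69.1° V = 27.86 - j72.96 V.
Step 6 — Ohm's law: I = V / Z_total = (27.86 - j72.96) / (36.84 - j6908) = 0.01058 + j0.003977 A.
Step 7 — Convert to polar: |I| = 0.0113 A, ∠I = 20.6°.

I = 0.0113∠20.6° A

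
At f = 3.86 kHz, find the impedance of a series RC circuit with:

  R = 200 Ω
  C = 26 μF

Step 1 — Angular frequency: ω = 2π·f = 2π·3860 = 2.425e+04 rad/s.
Step 2 — Component impedances:
  R: Z = R = 200 Ω
  C: Z = 1/(jωC) = -j/(ω·C) = 0 - j1.586 Ω
Step 3 — Series combination: Z_total = R + C = 200 - j1.586 Ω = 200∠-0.5° Ω.

Z = 200 - j1.586 Ω = 200∠-0.5° Ω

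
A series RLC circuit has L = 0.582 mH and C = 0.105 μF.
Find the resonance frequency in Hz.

Step 1 — Resonance condition Im(Z)=0 gives ω₀ = 1/√(LC).
Step 2 — ω₀ = 1/√(0.000582·1.05e-07) = 1.279e+05 rad/s.
Step 3 — f₀ = ω₀/(2π) = 2.036e+04 Hz.

f₀ = 2.036e+04 Hz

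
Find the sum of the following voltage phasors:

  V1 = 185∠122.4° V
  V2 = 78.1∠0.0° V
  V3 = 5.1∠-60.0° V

Step 1 — Convert each phasor to rectangular form:
  V1 = 185·(cos(122.4°) + j·sin(122.4°)) = -99.13 + j156.2 V
  V2 = 78.1·(cos(0.0°) + j·sin(0.0°)) = 78.1 V
  V3 = 5.1·(cos(-60.0°) + j·sin(-60.0°)) = 2.55 - j4.417 V
Step 2 — Sum components: V_total = -18.48 + j151.8 V.
Step 3 — Convert to polar: |V_total| = 152.9 V, ∠V_total = 96.9°.

V_total = 152.9∠96.9° V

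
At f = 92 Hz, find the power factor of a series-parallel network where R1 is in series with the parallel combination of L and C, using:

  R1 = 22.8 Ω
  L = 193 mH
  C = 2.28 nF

Step 1 — Angular frequency: ω = 2π·f = 2π·92 = 578.1 rad/s.
Step 2 — Component impedances:
  R1: Z = R = 22.8 Ω
  L: Z = jωL = j·578.1·0.193 = 0 + j111.6 Ω
  C: Z = 1/(jωC) = -j/(ω·C) = 0 - j7.587e+05 Ω
Step 3 — Parallel branch: L || C = 1/(1/L + 1/C) = 0 + j111.6 Ω.
Step 4 — Series with R1: Z_total = R1 + (L || C) = 22.8 + j111.6 Ω = 113.9∠78.5° Ω.
Step 5 — Power factor: PF = cos(φ) = Re(Z)/|Z| = 22.8/113.9 = 0.2002.
Step 6 — Type: Im(Z) = 111.6 ⇒ lagging (phase φ = 78.5°).

PF = 0.2002 (lagging, φ = 78.5°)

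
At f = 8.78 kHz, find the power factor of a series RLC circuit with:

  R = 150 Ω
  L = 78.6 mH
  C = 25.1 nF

Step 1 — Angular frequency: ω = 2π·f = 2π·8780 = 5.517e+04 rad/s.
Step 2 — Component impedances:
  R: Z = R = 150 Ω
  L: Z = jωL = j·5.517e+04·0.0786 = 0 + j4336 Ω
  C: Z = 1/(jωC) = -j/(ω·C) = 0 - j722.2 Ω
Step 3 — Series combination: Z_total = R + L + C = 150 + j3614 Ω = 3617∠87.6° Ω.
Step 4 — Power factor: PF = cos(φ) = Re(Z)/|Z| = 150/3617 = 0.04147.
Step 5 — Type: Im(Z) = 3614 ⇒ lagging (phase φ = 87.6°).

PF = 0.04147 (lagging, φ = 87.6°)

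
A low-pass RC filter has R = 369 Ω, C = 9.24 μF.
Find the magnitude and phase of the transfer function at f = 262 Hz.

Step 1 — Angular frequency: ω = 2π·262 = 1646 rad/s.
Step 2 — Transfer function: H(jω) = 1/(1 + jωRC).
Step 3 — Denominator: 1 + jωRC = 1 + j·1646·369·9.24e-06 = 1 + j5.613.
Step 4 — H = 0.03077 - j0.1727.
Step 5 — Magnitude: |H| = 0.1754 (-15.1 dB); phase: φ = -79.9°.

|H| = 0.1754 (-15.1 dB), φ = -79.9°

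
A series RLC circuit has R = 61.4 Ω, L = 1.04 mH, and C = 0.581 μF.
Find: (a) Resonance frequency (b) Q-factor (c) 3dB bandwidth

Step 1 — Resonance condition Im(Z)=0 gives ω₀ = 1/√(LC).
Step 2 — ω₀ = 1/√(0.00104·5.81e-07) = 4.068e+04 rad/s.
Step 3 — f₀ = ω₀/(2π) = 6475 Hz.
Step 4 — Series Q: Q = ω₀L/R = 4.068e+04·0.00104/61.4 = 0.6891.
Step 5 — 3dB bandwidth: Δω = ω₀/Q = 5.904e+04 rad/s; BW = Δω/(2π) = 9396 Hz.

(a) f₀ = 6475 Hz  (b) Q = 0.6891  (c) BW = 9396 Hz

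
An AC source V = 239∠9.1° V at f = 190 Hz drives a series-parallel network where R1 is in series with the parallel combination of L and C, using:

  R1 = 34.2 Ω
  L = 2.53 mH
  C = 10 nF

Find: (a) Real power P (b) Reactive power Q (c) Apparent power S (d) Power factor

Step 1 — Angular frequency: ω = 2π·f = 2π·190 = 1194 rad/s.
Step 2 — Component impedances:
  R1: Z = R = 34.2 Ω
  L: Z = jωL = j·1194·0.00253 = 0 + j3.02 Ω
  C: Z = 1/(jωC) = -j/(ω·C) = 0 - j8.377e+04 Ω
Step 3 — Parallel branch: L || C = 1/(1/L + 1/C) = 0 + j3.02 Ω.
Step 4 — Series with R1: Z_total = R1 + (L || C) = 34.2 + j3.02 Ω = 34.33∠5.0° Ω.
Step 5 — Source phasor: V = 239∠9.1° V = 236 + j37.8 V.
Step 6 — Current: I = V / Z = 6.944 + j0.492 A = 6.961∠4.1° A.
Step 7 — Complex power: S = V·I* = 1657 + j146.4 VA.
Step 8 — Real power: P = Re(S) = 1657 W.
Step 9 — Reactive power: Q = Im(S) = 146.4 VAR.
Step 10 — Apparent power: |S| = 1664 VA.
Step 11 — Power factor: PF = P/|S| = 0.9961 (lagging).

(a) P = 1657 W  (b) Q = 146.4 VAR  (c) S = 1664 VA  (d) PF = 0.9961 (lagging)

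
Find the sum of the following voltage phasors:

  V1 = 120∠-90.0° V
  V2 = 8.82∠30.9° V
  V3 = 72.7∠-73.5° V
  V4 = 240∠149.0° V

Step 1 — Convert each phasor to rectangular form:
  V1 = 120·(cos(-90.0°) + j·sin(-90.0°)) = 0 - j120 V
  V2 = 8.82·(cos(30.9°) + j·sin(30.9°)) = 7.568 + j4.529 V
  V3 = 72.7·(cos(-73.5°) + j·sin(-73.5°)) = 20.65 - j69.71 V
  V4 = 240·(cos(149.0°) + j·sin(149.0°)) = -205.7 + j123.6 V
Step 2 — Sum components: V_total = -177.5 - j61.57 V.
Step 3 — Convert to polar: |V_total| = 187.9 V, ∠V_total = -160.9°.

V_total = 187.9∠-160.9° V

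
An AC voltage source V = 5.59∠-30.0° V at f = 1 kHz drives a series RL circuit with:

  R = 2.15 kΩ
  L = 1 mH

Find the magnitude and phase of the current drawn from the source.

Step 1 — Angular frequency: ω = 2π·f = 2π·1000 = 6283 rad/s.
Step 2 — Component impedances:
  R: Z = R = 2150 Ω
  L: Z = jωL = j·6283·0.001 = 0 + j6.283 Ω
Step 3 — Series combination: Z_total = R + L = 2150 + j6.283 Ω = 2150∠0.2° Ω.
Step 4 — Source phasor: V = 5.59∠-30.0° V = 4.841 - j2.795 V.
Step 5 — Ohm's law: I = V / Z_total = (4.841 - j2.795) / (2150 + j6.283) = 0.002248 - j0.001307 A.
Step 6 — Convert to polar: |I| = 0.0026 A, ∠I = -30.2°.

I = 0.0026∠-30.2° A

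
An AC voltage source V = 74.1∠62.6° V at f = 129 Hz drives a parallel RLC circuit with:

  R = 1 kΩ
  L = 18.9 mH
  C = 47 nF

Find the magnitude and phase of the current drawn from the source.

Step 1 — Angular frequency: ω = 2π·f = 2π·129 = 810.5 rad/s.
Step 2 — Component impedances:
  R: Z = R = 1000 Ω
  L: Z = jωL = j·810.5·0.0189 = 0 + j15.32 Ω
  C: Z = 1/(jωC) = -j/(ω·C) = 0 - j2.625e+04 Ω
Step 3 — Parallel combination: 1/Z_total = 1/R + 1/L + 1/C; Z_total = 0.2349 + j15.32 Ω = 15.33∠89.1° Ω.
Step 4 — Source phasor: V = 74.1∠62.6° V = 34.1 + j65.79 V.
Step 5 — Ohm's law: I = V / Z_total = (34.1 + j65.79) / (0.2349 + j15.32) = 4.326 - j2.159 A.
Step 6 — Convert to polar: |I| = 4.835 A, ∠I = -26.5°.

I = 4.835∠-26.5° A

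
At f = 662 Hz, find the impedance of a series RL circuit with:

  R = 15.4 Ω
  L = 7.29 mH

Step 1 — Angular frequency: ω = 2π·f = 2π·662 = 4159 rad/s.
Step 2 — Component impedances:
  R: Z = R = 15.4 Ω
  L: Z = jωL = j·4159·0.00729 = 0 + j30.32 Ω
Step 3 — Series combination: Z_total = R + L = 15.4 + j30.32 Ω = 34.01∠63.1° Ω.

Z = 15.4 + j30.32 Ω = 34.01∠63.1° Ω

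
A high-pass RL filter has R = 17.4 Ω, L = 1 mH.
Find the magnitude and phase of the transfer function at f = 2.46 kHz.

Step 1 — Angular frequency: ω = 2π·2460 = 1.546e+04 rad/s.
Step 2 — Transfer function: H(jω) = jωL/(R + jωL).
Step 3 — Numerator jωL = j·15.46; denominator R + jωL = 17.4 + j15.46.
Step 4 — H = 0.4411 + j0.4965.
Step 5 — Magnitude: |H| = 0.6641 (-3.6 dB); phase: φ = 48.4°.

|H| = 0.6641 (-3.6 dB), φ = 48.4°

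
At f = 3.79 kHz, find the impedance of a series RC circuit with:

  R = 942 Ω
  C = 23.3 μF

Step 1 — Angular frequency: ω = 2π·f = 2π·3790 = 2.381e+04 rad/s.
Step 2 — Component impedances:
  R: Z = R = 942 Ω
  C: Z = 1/(jωC) = -j/(ω·C) = 0 - j1.802 Ω
Step 3 — Series combination: Z_total = R + C = 942 - j1.802 Ω = 942∠-0.1° Ω.

Z = 942 - j1.802 Ω = 942∠-0.1° Ω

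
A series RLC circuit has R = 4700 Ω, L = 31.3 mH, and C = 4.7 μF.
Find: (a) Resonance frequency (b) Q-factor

Step 1 — Resonance condition Im(Z)=0 gives ω₀ = 1/√(LC).
Step 2 — ω₀ = 1/√(0.0313·4.7e-06) = 2607 rad/s.
Step 3 — f₀ = ω₀/(2π) = 415 Hz.
Step 4 — Series Q: Q = ω₀L/R = 2607·0.0313/4700 = 0.01736.

(a) f₀ = 415 Hz  (b) Q = 0.01736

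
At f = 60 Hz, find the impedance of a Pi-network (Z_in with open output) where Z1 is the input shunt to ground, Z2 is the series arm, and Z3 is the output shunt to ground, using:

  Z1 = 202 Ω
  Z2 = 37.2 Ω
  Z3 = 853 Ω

Step 1 — Angular frequency: ω = 2π·f = 2π·60 = 377 rad/s.
Step 2 — Component impedances:
  Z1: Z = R = 202 Ω
  Z2: Z = R = 37.2 Ω
  Z3: Z = R = 853 Ω
Step 3 — With open output, the series arm Z2 and the output shunt Z3 appear in series to ground: Z2 + Z3 = 890.2 Ω.
Step 4 — Parallel with input shunt Z1: Z_in = Z1 || (Z2 + Z3) = 164.6 Ω = 164.6∠0.0° Ω.

Z = 164.6 Ω = 164.6∠0.0° Ω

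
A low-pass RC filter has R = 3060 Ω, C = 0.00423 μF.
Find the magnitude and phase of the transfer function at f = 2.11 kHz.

Step 1 — Angular frequency: ω = 2π·2110 = 1.326e+04 rad/s.
Step 2 — Transfer function: H(jω) = 1/(1 + jωRC).
Step 3 — Denominator: 1 + jωRC = 1 + j·1.326e+04·3060·4.23e-09 = 1 + j0.1716.
Step 4 — H = 0.9714 - j0.1667.
Step 5 — Magnitude: |H| = 0.9856 (-0.1 dB); phase: φ = -9.7°.

|H| = 0.9856 (-0.1 dB), φ = -9.7°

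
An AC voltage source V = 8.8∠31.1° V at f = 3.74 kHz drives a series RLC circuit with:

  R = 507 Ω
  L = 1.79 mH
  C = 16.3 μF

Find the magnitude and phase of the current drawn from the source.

Step 1 — Angular frequency: ω = 2π·f = 2π·3740 = 2.35e+04 rad/s.
Step 2 — Component impedances:
  R: Z = R = 507 Ω
  L: Z = jωL = j·2.35e+04·0.00179 = 0 + j42.06 Ω
  C: Z = 1/(jωC) = -j/(ω·C) = 0 - j2.611 Ω
Step 3 — Series combination: Z_total = R + L + C = 507 + j39.45 Ω = 508.5∠4.4° Ω.
Step 4 — Source phasor: V = 8.8∠31.1° V = 7.535 + j4.545 V.
Step 5 — Ohm's law: I = V / Z_total = (7.535 + j4.545) / (507 + j39.45) = 0.01547 + j0.007762 A.
Step 6 — Convert to polar: |I| = 0.0173 A, ∠I = 26.7°.

I = 0.0173∠26.7° A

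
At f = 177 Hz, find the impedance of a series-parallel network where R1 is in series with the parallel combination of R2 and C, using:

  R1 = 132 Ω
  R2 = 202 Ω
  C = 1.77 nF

Step 1 — Angular frequency: ω = 2π·f = 2π·177 = 1112 rad/s.
Step 2 — Component impedances:
  R1: Z = R = 132 Ω
  R2: Z = R = 202 Ω
  C: Z = 1/(jωC) = -j/(ω·C) = 0 - j5.08e+05 Ω
Step 3 — Parallel branch: R2 || C = 1/(1/R2 + 1/C) = 202 - j0.08032 Ω.
Step 4 — Series with R1: Z_total = R1 + (R2 || C) = 334 - j0.08032 Ω = 334∠-0.0° Ω.

Z = 334 - j0.08032 Ω = 334∠-0.0° Ω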